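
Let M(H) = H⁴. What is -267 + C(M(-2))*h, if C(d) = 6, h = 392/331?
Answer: -86025/331 ≈ -259.89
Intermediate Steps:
h = 392/331 (h = 392*(1/331) = 392/331 ≈ 1.1843)
-267 + C(M(-2))*h = -267 + 6*(392/331) = -267 + 2352/331 = -86025/331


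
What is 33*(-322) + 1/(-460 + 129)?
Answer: -3517207/331 ≈ -10626.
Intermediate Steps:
33*(-322) + 1/(-460 + 129) = -10626 + 1/(-331) = -10626 - 1/331 = -3517207/331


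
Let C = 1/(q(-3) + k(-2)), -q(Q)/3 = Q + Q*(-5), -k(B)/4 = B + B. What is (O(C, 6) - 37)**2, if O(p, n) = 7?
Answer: 900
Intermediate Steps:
k(B) = -8*B (k(B) = -4*(B + B) = -8*B)
q(Q) = 12*Q (q(Q) = -3*(Q + Q*(-5)) = -3*(Q - 5*Q) = -(-12)*Q = 12*Q)
C = -1/20 (C = 1/(12*(-3) - 8*(-2)) = 1/(-36 + 16) = 1/(-20) = -1/20 ≈ -0.050000)
(O(C, 6) - 37)**2 = (7 - 37)**2 = (-30)**2 = 900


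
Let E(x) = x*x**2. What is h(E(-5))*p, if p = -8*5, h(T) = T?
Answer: 5000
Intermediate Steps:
E(x) = x**3
p = -40
h(E(-5))*p = (-5)**3*(-40) = -125*(-40) = 5000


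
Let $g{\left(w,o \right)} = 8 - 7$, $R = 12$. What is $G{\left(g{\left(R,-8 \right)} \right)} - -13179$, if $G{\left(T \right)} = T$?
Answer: $13180$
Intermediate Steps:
$g{\left(w,o \right)} = 1$
$G{\left(g{\left(R,-8 \right)} \right)} - -13179 = 1 - -13179 = 1 + 13179 = 13180$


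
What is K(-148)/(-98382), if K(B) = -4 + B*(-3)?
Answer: -220/49191 ≈ -0.0044724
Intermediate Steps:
K(B) = -4 - 3*B
K(-148)/(-98382) = (-4 - 3*(-148))/(-98382) = (-4 + 444)*(-1/98382) = 440*(-1/98382) = -220/49191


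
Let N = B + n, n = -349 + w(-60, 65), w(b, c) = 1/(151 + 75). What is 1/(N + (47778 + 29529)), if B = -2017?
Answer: 226/16936667 ≈ 1.3344e-5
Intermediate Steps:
w(b, c) = 1/226
n = -78873/226 (n = -349 + 1/226 = -78873/226 ≈ -349.00)
N = -534715/226 (N = -2017 - 78873/226 = -534715/226 ≈ -2366.0)
1/(N + (47778 + 29529)) = 1/(-534715/226 + (47778 + 29529)) = 1/(-534715/226 + 77307) = 1/(16936667/226) = 226/16936667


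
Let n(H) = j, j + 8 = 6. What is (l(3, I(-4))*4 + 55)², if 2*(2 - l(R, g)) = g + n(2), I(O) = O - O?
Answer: 4489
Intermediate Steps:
j = -2 (j = -8 + 6 = -2)
n(H) = -2
I(O) = 0
l(R, g) = 3 - g/2 (l(R, g) = 2 - (g - 2)/2 = 2 - (-2 + g)/2 = 2 + (1 - g/2) = 3 - g/2)
(l(3, I(-4))*4 + 55)² = ((3 - ½*0)*4 + 55)² = ((3 + 0)*4 + 55)² = (3*4 + 55)² = (12 + 55)² = 67² = 4489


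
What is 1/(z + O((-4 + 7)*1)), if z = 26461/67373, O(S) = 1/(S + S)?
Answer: 404238/226139 ≈ 1.7876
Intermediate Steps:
O(S) = 1/(2*S)
z = 26461/67373 (z = 26461*(1/67373) = 26461/67373 ≈ 0.39275)
1/(z + O((-4 + 7)*1)) = 1/(26461/67373 + 1/(2*(((-4 + 7)*1)))) = 1/(26461/67373 + 1/(2*((3*1)))) = 1/(26461/67373 + (½)/3) = 1/(26461/67373 + (½)*(⅓)) = 1/(26461/67373 + ⅙) = 1/(226139/404238) = 404238/226139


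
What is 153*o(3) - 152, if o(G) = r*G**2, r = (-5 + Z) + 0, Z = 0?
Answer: -7037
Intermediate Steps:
r = -5 (r = (-5 + 0) + 0 = -5 + 0 = -5)
o(G) = -5*G**2
153*o(3) - 152 = 153*(-5*3**2) - 152 = 153*(-5*9) - 152 = 153*(-45) - 152 = -6885 - 152 = -7037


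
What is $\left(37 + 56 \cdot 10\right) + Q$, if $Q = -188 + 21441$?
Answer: $21850$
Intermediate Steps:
$Q = 21253$
$\left(37 + 56 \cdot 10\right) + Q = \left(37 + 56 \cdot 10\right) + 21253 = \left(37 + 560\right) + 21253 = 597 + 21253 = 21850$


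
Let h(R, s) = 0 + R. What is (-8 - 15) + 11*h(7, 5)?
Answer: 54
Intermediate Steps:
h(R, s) = R
(-8 - 15) + 11*h(7, 5) = (-8 - 15) + 11*7 = -23 + 77 = 54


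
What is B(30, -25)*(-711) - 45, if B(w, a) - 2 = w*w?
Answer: -641367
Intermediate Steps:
B(w, a) = 2 + w² (B(w, a) = 2 + w*w = 2 + w²)
B(30, -25)*(-711) - 45 = (2 + 30²)*(-711) - 45 = (2 + 900)*(-711) - 45 = 902*(-711) - 45 = -641322 - 45 = -641367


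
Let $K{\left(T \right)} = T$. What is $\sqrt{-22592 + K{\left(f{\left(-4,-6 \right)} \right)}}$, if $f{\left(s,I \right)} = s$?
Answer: $2 i \sqrt{5649} \approx 150.32 i$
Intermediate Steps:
$\sqrt{-22592 + K{\left(f{\left(-4,-6 \right)} \right)}} = \sqrt{-22592 - 4} = \sqrt{-22596} = 2 i \sqrt{5649}$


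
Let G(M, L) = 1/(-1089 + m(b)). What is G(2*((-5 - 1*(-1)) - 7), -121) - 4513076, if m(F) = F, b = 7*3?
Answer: -4819965169/1068 ≈ -4.5131e+6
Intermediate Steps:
b = 21
G(M, L) = -1/1068 (G(M, L) = 1/(-1089 + 21) = 1/(-1068) = -1/1068)
G(2*((-5 - 1*(-1)) - 7), -121) - 4513076 = -1/1068 - 4513076 = -4819965169/1068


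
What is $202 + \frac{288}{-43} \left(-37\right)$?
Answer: $\frac{19342}{43} \approx 449.81$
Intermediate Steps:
$202 + \frac{288}{-43} \left(-37\right) = 202 + 288 \left(- \frac{1}{43}\right) \left(-37\right) = 202 - - \frac{10656}{43} = 202 + \frac{10656}{43} = \frac{19342}{43}$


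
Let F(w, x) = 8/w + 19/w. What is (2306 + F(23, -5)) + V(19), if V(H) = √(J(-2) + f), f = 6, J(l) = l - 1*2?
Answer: 53065/23 + √2 ≈ 2308.6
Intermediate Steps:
J(l) = -2 + l (J(l) = l - 2 = -2 + l)
F(w, x) = 27/w
V(H) = √2 (V(H) = √((-2 - 2) + 6) = √(-4 + 6) = √2)
(2306 + F(23, -5)) + V(19) = (2306 + 27/23) + √2 = 53065/23 + √2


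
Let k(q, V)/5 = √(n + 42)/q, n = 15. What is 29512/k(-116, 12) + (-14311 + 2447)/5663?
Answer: -11864/5663 - 3423392*√57/285 ≈ -90690.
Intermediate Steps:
k(q, V) = 5*√57/q (k(q, V) = 5*(√(15 + 42)/q) = 5*(√57/q) = 5*√57/q)
29512/k(-116, 12) + (-14311 + 2447)/5663 = 29512/((5*√57/(-116))) + (-14311 + 2447)/5663 = 29512/((5*√57*(-1/116))) - 11864*1/5663 = 29512/((-5*√57/116)) - 11864/5663 = 29512*(-116*√57/285) - 11864/5663 = -3423392*√57/285 - 11864/5663 = -11864/5663 - 3423392*√57/285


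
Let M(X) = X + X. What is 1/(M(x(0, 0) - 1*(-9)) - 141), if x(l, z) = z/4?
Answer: -1/123 ≈ -0.0081301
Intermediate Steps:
x(l, z) = z/4 (x(l, z) = z*(¼) = z/4)
M(X) = 2*X
1/(M(x(0, 0) - 1*(-9)) - 141) = 1/(2*((¼)*0 - 1*(-9)) - 141) = 1/(2*(0 + 9) - 141) = 1/(2*9 - 141) = 1/(18 - 141) = 1/(-123) = -1/123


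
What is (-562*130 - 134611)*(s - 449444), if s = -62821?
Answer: 106382584815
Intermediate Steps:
(-562*130 - 134611)*(s - 449444) = (-562*130 - 134611)*(-62821 - 449444) = (-73060 - 134611)*(-512265) = -207671*(-512265) = 106382584815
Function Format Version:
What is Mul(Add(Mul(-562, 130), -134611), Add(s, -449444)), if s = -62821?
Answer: 106382584815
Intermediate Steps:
Mul(Add(Mul(-562, 130), -134611), Add(s, -449444)) = Mul(Add(Mul(-562, 130), -134611), Add(-62821, -449444)) = Mul(Add(-73060, -134611), -512265) = Mul(-207671, -512265) = 106382584815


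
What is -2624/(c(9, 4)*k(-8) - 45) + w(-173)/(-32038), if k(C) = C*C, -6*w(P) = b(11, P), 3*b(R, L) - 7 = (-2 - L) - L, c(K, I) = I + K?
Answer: -168104731/50427812 ≈ -3.3336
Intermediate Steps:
b(R, L) = 5/3 - 2*L/3 (b(R, L) = 7/3 + ((-2 - L) - L)/3 = 7/3 + (-2 - 2*L)/3 = 7/3 + (-⅔ - 2*L/3) = 5/3 - 2*L/3)
w(P) = -5/18 + P/9 (w(P) = -(5/3 - 2*P/3)/6 = -5/18 + P/9)
k(C) = C²
-2624/(c(9, 4)*k(-8) - 45) + w(-173)/(-32038) = -2624/((4 + 9)*(-8)² - 45) + (-5/18 + (⅑)*(-173))/(-32038) = -2624/(13*64 - 45) + (-5/18 - 173/9)*(-1/32038) = -2624/(832 - 45) - 39/2*(-1/32038) = -2624/787 + 39/64076 = -168104731/50427812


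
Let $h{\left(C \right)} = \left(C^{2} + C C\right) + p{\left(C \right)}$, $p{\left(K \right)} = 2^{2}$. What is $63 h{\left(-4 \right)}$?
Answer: $2268$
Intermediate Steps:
$p{\left(K \right)} = 4$
$h{\left(C \right)} = 4 + 2 C^{2}$ ($h{\left(C \right)} = \left(C^{2} + C C\right) + 4 = \left(C^{2} + C^{2}\right) + 4 = 2 C^{2} + 4 = 4 + 2 C^{2}$)
$63 h{\left(-4 \right)} = 63 \left(4 + 2 \left(-4\right)^{2}\right) = 63 \left(4 + 2 \cdot 16\right) = 63 \left(4 + 32\right) = 63 \cdot 36 = 2268$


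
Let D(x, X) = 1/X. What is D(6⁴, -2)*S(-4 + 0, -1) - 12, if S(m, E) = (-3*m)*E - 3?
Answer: -9/2 ≈ -4.5000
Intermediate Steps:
S(m, E) = -3 - 3*E*m (S(m, E) = -3*E*m - 3 = -3 - 3*E*m)
D(6⁴, -2)*S(-4 + 0, -1) - 12 = (-3 - 3*(-1)*(-4 + 0))/(-2) - 12 = -(-3 - 3*(-1)*(-4))/2 - 12 = -(-3 - 12)/2 - 12 = -½*(-15) - 12 = 15/2 - 12 = -9/2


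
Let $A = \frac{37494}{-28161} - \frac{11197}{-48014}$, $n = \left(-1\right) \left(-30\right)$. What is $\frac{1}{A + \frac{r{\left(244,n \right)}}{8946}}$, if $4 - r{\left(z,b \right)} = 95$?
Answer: $- \frac{16000113339}{17734287478} \approx -0.90221$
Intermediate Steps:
$n = 30$
$r{\left(z,b \right)} = -91$ ($r{\left(z,b \right)} = 4 - 95 = -91$)
$A = - \frac{164990911}{150235806}$ ($A = 37494 \left(- \frac{1}{28161}\right) - - \frac{11197}{48014} = - \frac{4166}{3129} + \frac{11197}{48014} = - \frac{164990911}{150235806} \approx -1.0982$)
$\frac{1}{A + \frac{r{\left(244,n \right)}}{8946}} = \frac{1}{- \frac{164990911}{150235806} - \frac{91}{8946}} = \frac{1}{- \frac{164990911}{150235806} - \frac{13}{1278}} = \frac{1}{- \frac{17734287478}{16000113339}} = - \frac{16000113339}{17734287478}$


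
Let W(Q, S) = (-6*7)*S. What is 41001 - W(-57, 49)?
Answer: 43059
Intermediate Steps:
W(Q, S) = -42*S
41001 - W(-57, 49) = 41001 - (-42)*49 = 41001 - 1*(-2058) = 41001 + 2058 = 43059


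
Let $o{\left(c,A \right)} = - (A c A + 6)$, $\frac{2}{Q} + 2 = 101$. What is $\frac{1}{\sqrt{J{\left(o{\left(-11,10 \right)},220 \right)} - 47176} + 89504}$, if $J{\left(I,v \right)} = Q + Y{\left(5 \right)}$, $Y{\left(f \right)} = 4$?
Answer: $\frac{4430448}{396545152805} - \frac{3 i \sqrt{51370286}}{793090305610} \approx 1.1173 \cdot 10^{-5} - 2.7112 \cdot 10^{-8} i$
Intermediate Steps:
$Q = \frac{2}{99}$ ($Q = \frac{2}{-2 + 101} = \frac{2}{99} \approx 0.020202$)
$o{\left(c,A \right)} = -6 - c A^{2}$ ($o{\left(c,A \right)} = - (c A^{2} + 6) = - (6 + c A^{2}) = -6 - c A^{2}$)
$J{\left(I,v \right)} = \frac{398}{99}$ ($J{\left(I,v \right)} = \frac{2}{99} + 4 = \frac{398}{99}$)
$\frac{1}{\sqrt{J{\left(o{\left(-11,10 \right)},220 \right)} - 47176} + 89504} = \frac{1}{\sqrt{\frac{398}{99} - 47176} + 89504} = \frac{1}{\sqrt{- \frac{4670026}{99}} + 89504} = \frac{1}{\frac{i \sqrt{51370286}}{33} + 89504} = \frac{1}{89504 + \frac{i \sqrt{51370286}}{33}}$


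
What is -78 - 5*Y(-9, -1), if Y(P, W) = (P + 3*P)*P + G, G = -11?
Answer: -1643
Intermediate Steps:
Y(P, W) = -11 + 4*P² (Y(P, W) = (P + 3*P)*P - 11 = (4*P)*P - 11 = 4*P² - 11 = -11 + 4*P²)
-78 - 5*Y(-9, -1) = -78 - 5*(-11 + 4*(-9)²) = -78 - 5*(-11 + 4*81) = -78 - 5*(-11 + 324) = -78 - 5*313 = -78 - 1565 = -1643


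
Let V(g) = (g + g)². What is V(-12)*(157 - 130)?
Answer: 15552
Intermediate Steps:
V(g) = 4*g² (V(g) = (2*g)² = 4*g²)
V(-12)*(157 - 130) = (4*(-12)²)*(157 - 130) = (4*144)*27 = 576*27 = 15552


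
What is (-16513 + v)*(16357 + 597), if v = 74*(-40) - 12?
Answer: -330348690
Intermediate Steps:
v = -2972 (v = -2960 - 12 = -2972)
(-16513 + v)*(16357 + 597) = (-16513 - 2972)*(16357 + 597) = -19485*16954 = -330348690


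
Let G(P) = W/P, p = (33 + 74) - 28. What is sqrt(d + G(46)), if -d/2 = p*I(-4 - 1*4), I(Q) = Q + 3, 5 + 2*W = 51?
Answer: sqrt(3162)/2 ≈ 28.116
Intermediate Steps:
W = 23 (W = -5/2 + (1/2)*51 = -5/2 + 51/2 = 23)
p = 79 (p = 107 - 28 = 79)
G(P) = 23/P
I(Q) = 3 + Q
d = 790 (d = -158*(3 + (-4 - 1*4)) = -158*(3 + (-4 - 4)) = -158*(3 - 8) = -158*(-5) = -2*(-395) = 790)
sqrt(d + G(46)) = sqrt(790 + 23/46) = sqrt(790 + 23*(1/46)) = sqrt(790 + 1/2) = sqrt(1581/2) = sqrt(3162)/2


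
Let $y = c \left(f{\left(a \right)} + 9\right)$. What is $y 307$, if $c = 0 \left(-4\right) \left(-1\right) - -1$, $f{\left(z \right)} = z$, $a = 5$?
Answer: $4298$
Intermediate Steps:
$c = 1$ ($c = 0 \left(-1\right) + 1 = 0 + 1 = 1$)
$y = 14$ ($y = 1 \left(5 + 9\right) = 1 \cdot 14 = 14$)
$y 307 = 14 \cdot 307 = 4298$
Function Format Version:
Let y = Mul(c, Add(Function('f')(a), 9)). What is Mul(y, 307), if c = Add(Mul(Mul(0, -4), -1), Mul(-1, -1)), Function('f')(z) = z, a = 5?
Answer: 4298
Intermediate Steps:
c = 1 (c = Add(Mul(0, -1), 1) = Add(0, 1) = 1)
y = 14 (y = Mul(1, Add(5, 9)) = Mul(1, 14) = 14)
Mul(y, 307) = Mul(14, 307) = 4298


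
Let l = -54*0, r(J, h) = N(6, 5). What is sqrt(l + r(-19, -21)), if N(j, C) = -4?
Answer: 2*I ≈ 2.0*I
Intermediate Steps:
r(J, h) = -4
l = 0
sqrt(l + r(-19, -21)) = sqrt(0 - 4) = sqrt(-4) = 2*I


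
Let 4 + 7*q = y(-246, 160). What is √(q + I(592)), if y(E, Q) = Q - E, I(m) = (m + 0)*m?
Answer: 5*√687022/7 ≈ 592.05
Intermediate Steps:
I(m) = m² (I(m) = m*m = m²)
q = 402/7 (q = -4/7 + (160 - 1*(-246))/7 = -4/7 + (160 + 246)/7 = -4/7 + (⅐)*406 = -4/7 + 58 = 402/7 ≈ 57.429)
√(q + I(592)) = √(402/7 + 592²) = √(402/7 + 350464) = √(2453650/7) = 5*√687022/7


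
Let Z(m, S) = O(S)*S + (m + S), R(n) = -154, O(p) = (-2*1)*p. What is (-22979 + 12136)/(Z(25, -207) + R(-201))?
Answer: 10843/86034 ≈ 0.12603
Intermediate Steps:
O(p) = -2*p
Z(m, S) = S + m - 2*S² (Z(m, S) = (-2*S)*S + (m + S) = -2*S² + (S + m) = S + m - 2*S²)
(-22979 + 12136)/(Z(25, -207) + R(-201)) = (-22979 + 12136)/((-207 + 25 - 2*(-207)²) - 154) = -10843/((-207 + 25 - 2*42849) - 154) = -10843/((-207 + 25 - 85698) - 154) = -10843/(-85880 - 154) = -10843/(-86034) = -10843*(-1/86034) = 10843/86034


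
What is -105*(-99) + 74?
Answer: 10469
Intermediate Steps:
-105*(-99) + 74 = 10395 + 74 = 10469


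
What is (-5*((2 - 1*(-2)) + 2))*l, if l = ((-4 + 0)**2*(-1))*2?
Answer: 960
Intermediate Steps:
l = -32 (l = ((-4)**2*(-1))*2 = (16*(-1))*2 = -16*2 = -32)
(-5*((2 - 1*(-2)) + 2))*l = -5*((2 - 1*(-2)) + 2)*(-32) = -5*((2 + 2) + 2)*(-32) = -5*(4 + 2)*(-32) = -5*6*(-32) = -30*(-32) = 960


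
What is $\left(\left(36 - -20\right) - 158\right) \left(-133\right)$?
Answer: $13566$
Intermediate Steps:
$\left(\left(36 - -20\right) - 158\right) \left(-133\right) = \left(\left(36 + 20\right) - 158\right) \left(-133\right) = \left(56 - 158\right) \left(-133\right) = \left(-102\right) \left(-133\right) = 13566$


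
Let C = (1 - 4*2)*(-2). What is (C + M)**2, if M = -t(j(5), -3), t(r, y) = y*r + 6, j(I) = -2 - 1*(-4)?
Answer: 196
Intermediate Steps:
j(I) = 2 (j(I) = -2 + 4 = 2)
t(r, y) = 6 + r*y (t(r, y) = r*y + 6 = 6 + r*y)
C = 14 (C = (1 - 8)*(-2) = -7*(-2) = 14)
M = 0 (M = -(6 + 2*(-3)) = -(6 - 6) = -1*0 = 0)
(C + M)**2 = (14 + 0)**2 = 14**2 = 196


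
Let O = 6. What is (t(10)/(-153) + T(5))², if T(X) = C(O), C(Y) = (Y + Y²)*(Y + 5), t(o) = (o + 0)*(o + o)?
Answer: 4968276196/23409 ≈ 2.1224e+5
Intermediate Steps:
t(o) = 2*o² (t(o) = o*(2*o) = 2*o²)
C(Y) = (5 + Y)*(Y + Y²) (C(Y) = (Y + Y²)*(5 + Y) = (5 + Y)*(Y + Y²))
T(X) = 462 (T(X) = 6*(5 + 6² + 6*6) = 6*(5 + 36 + 36) = 6*77 = 462)
(t(10)/(-153) + T(5))² = ((2*10²)/(-153) + 462)² = ((2*100)*(-1/153) + 462)² = (200*(-1/153) + 462)² = (-200/153 + 462)² = (70486/153)² = 4968276196/23409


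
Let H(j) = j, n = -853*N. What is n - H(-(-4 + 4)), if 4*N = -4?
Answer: 853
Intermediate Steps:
N = -1 (N = (¼)*(-4) = -1)
n = 853 (n = -853*(-1) = 853)
n - H(-(-4 + 4)) = 853 - (-1)*(-4 + 4) = 853 - (-1)*0 = 853 - 1*0 = 853 + 0 = 853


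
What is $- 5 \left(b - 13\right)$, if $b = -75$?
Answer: $440$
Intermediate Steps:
$- 5 \left(b - 13\right) = - 5 \left(-75 - 13\right) = \left(-5\right) \left(-88\right) = 440$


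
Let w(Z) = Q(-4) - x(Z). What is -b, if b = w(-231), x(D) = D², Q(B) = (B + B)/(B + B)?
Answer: 53360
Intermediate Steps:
Q(B) = 1 (Q(B) = (2*B)/((2*B)) = (2*B)*(1/(2*B)) = 1)
w(Z) = 1 - Z²
b = -53360 (b = 1 - 1*(-231)² = 1 - 1*53361 = 1 - 53361 = -53360)
-b = -1*(-53360) = 53360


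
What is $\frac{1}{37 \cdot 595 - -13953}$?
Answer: $\frac{1}{35968} \approx 2.7802 \cdot 10^{-5}$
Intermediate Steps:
$\frac{1}{37 \cdot 595 - -13953} = \frac{1}{22015 + \left(-3903 + 17856\right)} = \frac{1}{22015 + 13953} = \frac{1}{35968}$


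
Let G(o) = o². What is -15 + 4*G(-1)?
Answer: -11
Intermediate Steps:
-15 + 4*G(-1) = -15 + 4*(-1)² = -15 + 4*1 = -15 + 4 = -11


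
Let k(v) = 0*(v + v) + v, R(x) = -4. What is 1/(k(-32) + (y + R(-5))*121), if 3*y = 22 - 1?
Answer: 1/331 ≈ 0.0030211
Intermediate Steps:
y = 7 (y = (22 - 1)/3 = (⅓)*21 = 7)
k(v) = v (k(v) = 0*(2*v) + v = 0 + v = v)
1/(k(-32) + (y + R(-5))*121) = 1/(-32 + (7 - 4)*121) = 1/(-32 + 3*121) = 1/(-32 + 363) = 1/331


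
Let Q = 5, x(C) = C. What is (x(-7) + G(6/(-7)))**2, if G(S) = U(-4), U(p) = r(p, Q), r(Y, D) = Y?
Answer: 121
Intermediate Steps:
U(p) = p
G(S) = -4
(x(-7) + G(6/(-7)))**2 = (-7 - 4)**2 = (-11)**2 = 121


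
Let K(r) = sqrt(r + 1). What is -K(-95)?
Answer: -I*sqrt(94) ≈ -9.6954*I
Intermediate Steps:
K(r) = sqrt(1 + r)
-K(-95) = -sqrt(1 - 95) = -sqrt(-94) = -I*sqrt(94)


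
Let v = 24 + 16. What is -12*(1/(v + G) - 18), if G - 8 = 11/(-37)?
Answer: 380796/1765 ≈ 215.75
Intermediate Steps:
v = 40
G = 285/37 (G = 8 + 11/(-37) = 8 + 11*(-1/37) = 8 - 11/37 = 285/37 ≈ 7.7027)
-12*(1/(v + G) - 18) = -12*(1/(40 + 285/37) - 18) = -12*(1/(1765/37) - 18) = -12*(37/1765 - 18) = -12*(-31733/1765) = 380796/1765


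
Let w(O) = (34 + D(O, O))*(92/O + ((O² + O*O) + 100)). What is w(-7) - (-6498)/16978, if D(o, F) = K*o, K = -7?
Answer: 911758321/59423 ≈ 15344.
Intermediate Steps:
D(o, F) = -7*o
w(O) = (34 - 7*O)*(100 + 2*O² + 92/O) (w(O) = (34 - 7*O)*(92/O + ((O² + O*O) + 100)) = (34 - 7*O)*(92/O + ((O² + O²) + 100)) = (34 - 7*O)*(92/O + (2*O² + 100)) = (34 - 7*O)*(92/O + (100 + 2*O²)) = (34 - 7*O)*(100 + 2*O² + 92/O))
w(-7) - (-6498)/16978 = (2756 - 700*(-7) - 14*(-7)³ + 68*(-7)² + 3128/(-7)) - (-6498)/16978 = (2756 + 4900 - 14*(-343) + 68*49 + 3128*(-⅐)) - (-6498)/16978 = (2756 + 4900 + 4802 + 3332 - 3128/7) - 1*(-3249/8489) = 107402/7 + 3249/8489 = 911758321/59423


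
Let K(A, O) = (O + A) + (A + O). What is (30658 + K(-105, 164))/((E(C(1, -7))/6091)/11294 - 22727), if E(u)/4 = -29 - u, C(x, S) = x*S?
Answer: -1058567510552/781715096623 ≈ -1.3542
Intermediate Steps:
C(x, S) = S*x
E(u) = -116 - 4*u (E(u) = 4*(-29 - u) = -116 - 4*u)
K(A, O) = 2*A + 2*O (K(A, O) = (A + O) + (A + O) = 2*A + 2*O)
(30658 + K(-105, 164))/((E(C(1, -7))/6091)/11294 - 22727) = (30658 + (2*(-105) + 2*164))/(((-116 - (-28))/6091)/11294 - 22727) = (30658 + (-210 + 328))/(((-116 - 4*(-7))*(1/6091))*(1/11294) - 22727) = (30658 + 118)/(((-116 + 28)*(1/6091))*(1/11294) - 22727) = 30776/(-88*1/6091*(1/11294) - 22727) = 30776/(-88/6091*1/11294 - 22727) = 30776/(-44/34395877 - 22727) = 30776/(-781715096623/34395877) = 30776*(-34395877/781715096623) = -1058567510552/781715096623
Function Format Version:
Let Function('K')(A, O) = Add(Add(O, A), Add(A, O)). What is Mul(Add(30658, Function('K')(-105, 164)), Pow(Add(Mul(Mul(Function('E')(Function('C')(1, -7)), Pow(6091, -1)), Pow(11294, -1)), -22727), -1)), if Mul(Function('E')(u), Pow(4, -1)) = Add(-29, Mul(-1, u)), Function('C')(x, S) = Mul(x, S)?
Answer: Rational(-1058567510552, 781715096623) ≈ -1.3542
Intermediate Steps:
Function('C')(x, S) = Mul(S, x)
Function('E')(u) = Add(-116, Mul(-4, u)) (Function('E')(u) = Mul(4, Add(-29, Mul(-1, u))) = Add(-116, Mul(-4, u)))
Function('K')(A, O) = Add(Mul(2, A), Mul(2, O)) (Function('K')(A, O) = Add(Add(A, O), Add(A, O)) = Add(Mul(2, A), Mul(2, O)))
Mul(Add(30658, Function('K')(-105, 164)), Pow(Add(Mul(Mul(Function('E')(Function('C')(1, -7)), Pow(6091, -1)), Pow(11294, -1)), -22727), -1)) = Mul(Add(30658, Add(Mul(2, -105), Mul(2, 164))), Pow(Add(Mul(Mul(Add(-116, Mul(-4, Mul(-7, 1))), Pow(6091, -1)), Pow(11294, -1)), -22727), -1)) = Mul(Add(30658, Add(-210, 328)), Pow(Add(Mul(Mul(Add(-116, Mul(-4, -7)), Rational(1, 6091)), Rational(1, 11294)), -22727), -1)) = Mul(Add(30658, 118), Pow(Add(Mul(Mul(Add(-116, 28), Rational(1, 6091)), Rational(1, 11294)), -22727), -1)) = Mul(30776, Pow(Add(Mul(Mul(-88, Rational(1, 6091)), Rational(1, 11294)), -22727), -1)) = Mul(30776, Pow(Add(Mul(Rational(-88, 6091), Rational(1, 11294)), -22727), -1)) = Mul(30776, Pow(Add(Rational(-44, 34395877), -22727), -1)) = Mul(30776, Pow(Rational(-781715096623, 34395877), -1)) = Mul(30776, Rational(-34395877, 781715096623)) = Rational(-1058567510552, 781715096623)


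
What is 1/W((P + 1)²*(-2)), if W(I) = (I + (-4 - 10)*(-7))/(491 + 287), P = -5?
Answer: 389/33 ≈ 11.788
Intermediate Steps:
W(I) = 49/389 + I/778 (W(I) = (I - 14*(-7))/778 = (I + 98)*(1/778) = (98 + I)*(1/778) = 49/389 + I/778)
1/W((P + 1)²*(-2)) = 1/(49/389 + ((-5 + 1)²*(-2))/778) = 1/(49/389 + ((-4)²*(-2))/778) = 1/(49/389 + (16*(-2))/778) = 1/(49/389 + (1/778)*(-32)) = 1/(49/389 - 16/389) = 1/(33/389) = 389/33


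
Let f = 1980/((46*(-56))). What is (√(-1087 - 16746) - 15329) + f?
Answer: -9872371/644 + I*√17833 ≈ -15330.0 + 133.54*I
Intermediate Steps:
f = -495/644 (f = 1980/(-2576) = 1980*(-1/2576) = -495/644 ≈ -0.76863)
(√(-1087 - 16746) - 15329) + f = (√(-1087 - 16746) - 15329) - 495/644 = (√(-17833) - 15329) - 495/644 = (I*√17833 - 15329) - 495/644 = (-15329 + I*√17833) - 495/644 = -9872371/644 + I*√17833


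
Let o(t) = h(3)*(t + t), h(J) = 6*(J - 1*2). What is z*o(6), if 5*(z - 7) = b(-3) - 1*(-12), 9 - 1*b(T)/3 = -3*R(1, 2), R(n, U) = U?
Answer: 6624/5 ≈ 1324.8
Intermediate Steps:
h(J) = -12 + 6*J (h(J) = 6*(J - 2) = 6*(-2 + J) = -12 + 6*J)
b(T) = 45 (b(T) = 27 - (-9)*2 = 27 - 3*(-6) = 27 + 18 = 45)
z = 92/5 (z = 7 + (45 - 1*(-12))/5 = 7 + (45 + 12)/5 = 7 + (⅕)*57 = 7 + 57/5 = 92/5 ≈ 18.400)
o(t) = 12*t (o(t) = (-12 + 6*3)*(t + t) = (-12 + 18)*(2*t) = 6*(2*t) = 12*t)
z*o(6) = 92*(12*6)/5 = (92/5)*72 = 6624/5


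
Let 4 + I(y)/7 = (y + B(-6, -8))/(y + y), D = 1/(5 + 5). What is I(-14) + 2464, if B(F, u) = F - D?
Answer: 97641/40 ≈ 2441.0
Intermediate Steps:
D = 1/10 ≈ 0.10000
B(F, u) = -1/10 + F (B(F, u) = F - 1*1/10 = F - 1/10 = -1/10 + F)
I(y) = -28 + 7*(-61/10 + y)/(2*y) (I(y) = -28 + 7*((y + (-1/10 - 6))/(y + y)) = -28 + 7*((y - 61/10)/((2*y))) = -28 + 7*((-61/10 + y)*(1/(2*y))) = -28 + 7*((-61/10 + y)/(2*y)) = -28 + 7*(-61/10 + y)/(2*y))
I(-14) + 2464 = (7/20)*(-61 - 70*(-14))/(-14) + 2464 = (7/20)*(-1/14)*(-61 + 980) + 2464 = (7/20)*(-1/14)*919 + 2464 = -919/40 + 2464 = 97641/40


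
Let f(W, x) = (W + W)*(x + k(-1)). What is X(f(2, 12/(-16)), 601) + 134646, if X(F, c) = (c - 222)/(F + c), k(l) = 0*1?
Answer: 80518687/598 ≈ 1.3465e+5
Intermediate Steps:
k(l) = 0
f(W, x) = 2*W*x (f(W, x) = (W + W)*(x + 0) = (2*W)*x = 2*W*x)
X(F, c) = (-222 + c)/(F + c)
X(f(2, 12/(-16)), 601) + 134646 = (-222 + 601)/(2*2*(12/(-16)) + 601) + 134646 = 379/(2*2*(12*(-1/16)) + 601) + 134646 = 379/(2*2*(-¾) + 601) + 134646 = 379/(-3 + 601) + 134646 = 379/598 + 134646 = 80518687/598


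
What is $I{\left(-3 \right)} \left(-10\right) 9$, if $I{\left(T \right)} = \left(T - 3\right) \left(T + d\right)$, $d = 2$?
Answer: $-540$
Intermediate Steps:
$I{\left(T \right)} = \left(-3 + T\right) \left(2 + T\right)$ ($I{\left(T \right)} = \left(T - 3\right) \left(T + 2\right) = \left(-3 + T\right) \left(2 + T\right)$)
$I{\left(-3 \right)} \left(-10\right) 9 = \left(-6 + \left(-3\right)^{2} - -3\right) \left(-10\right) 9 = \left(-6 + 9 + 3\right) \left(-10\right) 9 = 6 \left(-10\right) 9 = \left(-60\right) 9 = -540$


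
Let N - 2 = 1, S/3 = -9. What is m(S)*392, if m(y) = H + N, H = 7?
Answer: 3920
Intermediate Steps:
S = -27 (S = 3*(-9) = -27)
N = 3 (N = 2 + 1 = 3)
m(y) = 10 (m(y) = 7 + 3 = 10)
m(S)*392 = 10*392 = 3920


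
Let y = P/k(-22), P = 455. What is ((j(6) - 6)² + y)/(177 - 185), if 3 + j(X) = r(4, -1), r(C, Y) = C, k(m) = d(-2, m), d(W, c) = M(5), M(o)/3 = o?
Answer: -83/12 ≈ -6.9167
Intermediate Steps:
M(o) = 3*o
d(W, c) = 15 (d(W, c) = 3*5 = 15)
k(m) = 15
j(X) = 1 (j(X) = -3 + 4 = 1)
y = 91/3 (y = 455/15 = 455*(1/15) = 91/3 ≈ 30.333)
((j(6) - 6)² + y)/(177 - 185) = ((1 - 6)² + 91/3)/(177 - 185) = ((-5)² + 91/3)/(-8) = (25 + 91/3)*(-⅛) = (166/3)*(-⅛) = -83/12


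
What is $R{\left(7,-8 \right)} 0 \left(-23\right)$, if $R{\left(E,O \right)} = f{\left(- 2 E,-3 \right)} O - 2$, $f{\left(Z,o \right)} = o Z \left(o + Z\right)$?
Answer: $0$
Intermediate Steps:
$f{\left(Z,o \right)} = Z o \left(Z + o\right)$
$R{\left(E,O \right)} = -2 + 6 E O \left(-3 - 2 E\right)$ ($R{\left(E,O \right)} = - 2 E \left(-3\right) \left(- 2 E - 3\right) O - 2 = - 2 E \left(-3\right) \left(-3 - 2 E\right) O - 2 = 6 E \left(-3 - 2 E\right) O - 2 = 6 E O \left(-3 - 2 E\right) - 2 = -2 + 6 E O \left(-3 - 2 E\right)$)
$R{\left(7,-8 \right)} 0 \left(-23\right) = \left(-2 - 42 \left(-8\right) \left(3 + 2 \cdot 7\right)\right) 0 \left(-23\right) = \left(-2 - 42 \left(-8\right) \left(3 + 14\right)\right) 0 = \left(-2 - 42 \left(-8\right) 17\right) 0 = \left(-2 + 5712\right) 0 = 5710 \cdot 0 = 0$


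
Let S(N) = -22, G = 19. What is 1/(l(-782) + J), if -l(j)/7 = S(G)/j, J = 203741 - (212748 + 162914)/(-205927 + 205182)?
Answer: 291295/59495561072 ≈ 4.8961e-6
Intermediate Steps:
J = 152162707/745 (J = 203741 - 375662/(-745) = 203741 - 375662*(-1)/745 = 203741 - 1*(-375662/745) = 203741 + 375662/745 = 152162707/745 ≈ 2.0425e+5)
l(j) = 154/j (l(j) = -(-154)/j = 154/j)
1/(l(-782) + J) = 1/(154/(-782) + 152162707/745) = 1/(154*(-1/782) + 152162707/745) = 1/(-77/391 + 152162707/745) = 1/(59495561072/291295) = 291295/59495561072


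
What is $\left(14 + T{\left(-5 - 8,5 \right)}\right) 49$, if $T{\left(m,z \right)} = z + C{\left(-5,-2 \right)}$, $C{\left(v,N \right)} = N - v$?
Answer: $1078$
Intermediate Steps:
$T{\left(m,z \right)} = 3 + z$ ($T{\left(m,z \right)} = z - -3 = z + \left(-2 + 5\right) = z + 3 = 3 + z$)
$\left(14 + T{\left(-5 - 8,5 \right)}\right) 49 = \left(14 + \left(3 + 5\right)\right) 49 = \left(14 + 8\right) 49 = 22 \cdot 49 = 1078$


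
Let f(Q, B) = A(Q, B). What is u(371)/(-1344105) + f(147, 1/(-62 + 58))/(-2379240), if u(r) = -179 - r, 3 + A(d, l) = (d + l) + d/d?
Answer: 33008083/94754026080 ≈ 0.00034836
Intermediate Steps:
A(d, l) = -2 + d + l (A(d, l) = -3 + ((d + l) + d/d) = -3 + ((d + l) + 1) = -3 + (1 + d + l) = -2 + d + l)
f(Q, B) = -2 + B + Q (f(Q, B) = -2 + Q + B = -2 + B + Q)
u(371)/(-1344105) + f(147, 1/(-62 + 58))/(-2379240) = (-179 - 1*371)/(-1344105) + (-2 + 1/(-62 + 58) + 147)/(-2379240) = (-179 - 371)*(-1/1344105) + (-2 + 1/(-4) + 147)*(-1/2379240) = -550*(-1/1344105) + (-2 - ¼ + 147)*(-1/2379240) = 110/268821 + (579/4)*(-1/2379240) = 110/268821 - 193/3172320 = 33008083/94754026080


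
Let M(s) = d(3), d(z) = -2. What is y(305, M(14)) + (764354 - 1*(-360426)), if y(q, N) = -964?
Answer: 1123816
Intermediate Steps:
M(s) = -2
y(305, M(14)) + (764354 - 1*(-360426)) = -964 + (764354 - 1*(-360426)) = -964 + (764354 + 360426) = -964 + 1124780 = 1123816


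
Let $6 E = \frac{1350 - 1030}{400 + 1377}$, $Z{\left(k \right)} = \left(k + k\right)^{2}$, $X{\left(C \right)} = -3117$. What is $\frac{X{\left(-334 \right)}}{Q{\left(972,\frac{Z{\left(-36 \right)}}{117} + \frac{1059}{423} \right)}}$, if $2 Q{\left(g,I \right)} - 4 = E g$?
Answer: $- \frac{5538909}{29474} \approx -187.93$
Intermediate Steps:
$Z{\left(k \right)} = 4 k^{2}$ ($Z{\left(k \right)} = \left(2 k\right)^{2} = 4 k^{2}$)
$E = \frac{160}{5331}$ ($E = \frac{\left(1350 - 1030\right) \frac{1}{400 + 1377}}{6} = \frac{320 \cdot \frac{1}{1777}}{6} = \frac{1}{6} \cdot \frac{320}{1777} = \frac{160}{5331} \approx 0.030013$)
$Q{\left(g,I \right)} = 2 + \frac{80 g}{5331}$ ($Q{\left(g,I \right)} = 2 + \frac{\frac{160}{5331} g}{2} = 2 + \frac{80 g}{5331}$)
$\frac{X{\left(-334 \right)}}{Q{\left(972,\frac{Z{\left(-36 \right)}}{117} + \frac{1059}{423} \right)}} = - \frac{3117}{2 + \frac{80}{5331} \cdot 972} = - \frac{3117}{2 + \frac{25920}{1777}} = - \frac{3117}{\frac{29474}{1777}} = \left(-3117\right) \frac{1777}{29474} = - \frac{5538909}{29474}$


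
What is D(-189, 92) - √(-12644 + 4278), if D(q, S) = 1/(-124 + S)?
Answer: -1/32 - I*√8366 ≈ -0.03125 - 91.466*I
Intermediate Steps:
D(-189, 92) - √(-12644 + 4278) = 1/(-124 + 92) - √(-12644 + 4278) = 1/(-32) - √(-8366) = -1/32 - I*√8366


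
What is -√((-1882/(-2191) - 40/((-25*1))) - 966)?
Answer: -2*I*√28909127590/10955 ≈ -31.041*I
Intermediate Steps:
-√((-1882/(-2191) - 40/((-25*1))) - 966) = -√((-1882*(-1/2191) - 40/(-25)) - 966) = -√((1882/2191 - 40*(-1/25)) - 966) = -√((1882/2191 + 8/5) - 966) = -√(26938/10955 - 966) = -√(-10555592/10955) = -2*I*√28909127590/10955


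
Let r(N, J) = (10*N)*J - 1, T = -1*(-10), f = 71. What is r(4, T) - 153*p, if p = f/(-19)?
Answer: 18444/19 ≈ 970.74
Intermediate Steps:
T = 10
r(N, J) = -1 + 10*J*N (r(N, J) = 10*J*N - 1 = -1 + 10*J*N)
p = -71/19 (p = 71/(-19) = 71*(-1/19) = -71/19 ≈ -3.7368)
r(4, T) - 153*p = (-1 + 10*10*4) - 153*(-71/19) = (-1 + 400) + 10863/19 = 399 + 10863/19 = 18444/19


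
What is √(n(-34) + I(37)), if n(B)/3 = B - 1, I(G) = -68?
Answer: I*√173 ≈ 13.153*I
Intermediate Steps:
n(B) = -3 + 3*B (n(B) = 3*(B - 1) = 3*(-1 + B) = -3 + 3*B)
√(n(-34) + I(37)) = √((-3 + 3*(-34)) - 68) = √((-3 - 102) - 68) = √(-105 - 68) = √(-173) = I*√173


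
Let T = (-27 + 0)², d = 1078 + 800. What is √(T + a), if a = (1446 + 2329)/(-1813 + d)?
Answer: 2*√33254/13 ≈ 28.055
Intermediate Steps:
d = 1878
a = 755/13 (a = (1446 + 2329)/(-1813 + 1878) = 3775/65 = 3775*(1/65) = 755/13 ≈ 58.077)
T = 729 (T = (-27)² = 729)
√(T + a) = √(729 + 755/13) = √(10232/13) = 2*√33254/13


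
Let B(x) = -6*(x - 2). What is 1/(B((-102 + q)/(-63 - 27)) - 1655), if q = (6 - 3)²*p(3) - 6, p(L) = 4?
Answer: -5/8239 ≈ -0.00060687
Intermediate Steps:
q = 30 (q = (6 - 3)²*4 - 6 = 3²*4 - 6 = 9*4 - 6 = 36 - 6 = 30)
B(x) = 12 - 6*x (B(x) = -6*(-2 + x) = 12 - 6*x)
1/(B((-102 + q)/(-63 - 27)) - 1655) = 1/((12 - 6*(-102 + 30)/(-63 - 27)) - 1655) = 1/((12 - (-432)/(-90)) - 1655) = 1/((12 - (-432)*(-1)/90) - 1655) = 1/((12 - 6*⅘) - 1655) = 1/((12 - 24/5) - 1655) = 1/(36/5 - 1655) = 1/(-8239/5) = -5/8239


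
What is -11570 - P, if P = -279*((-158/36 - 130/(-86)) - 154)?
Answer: -4759133/86 ≈ -55339.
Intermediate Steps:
P = 3764113/86 (P = -279*((-158*1/36 - 130*(-1/86)) - 154) = -279*((-79/18 + 65/43) - 154) = -279*(-2227/774 - 154) = -279*(-121423/774) = 3764113/86 ≈ 43769.)
-11570 - P = -11570 - 1*3764113/86 = -11570 - 3764113/86 = -4759133/86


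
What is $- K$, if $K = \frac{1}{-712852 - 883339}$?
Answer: $\frac{1}{1596191} \approx 6.2649 \cdot 10^{-7}$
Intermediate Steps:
$K = - \frac{1}{1596191}$ ($K = \frac{1}{-1596191} = - \frac{1}{1596191} \approx -6.2649 \cdot 10^{-7}$)
$- K = \left(-1\right) \left(- \frac{1}{1596191}\right) = \frac{1}{1596191}$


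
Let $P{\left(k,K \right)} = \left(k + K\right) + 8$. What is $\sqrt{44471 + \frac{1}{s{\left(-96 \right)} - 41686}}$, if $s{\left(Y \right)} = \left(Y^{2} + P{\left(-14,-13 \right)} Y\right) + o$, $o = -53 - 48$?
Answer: $\frac{2 \sqrt{10510476351873}}{30747} \approx 210.88$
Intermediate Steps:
$P{\left(k,K \right)} = 8 + K + k$ ($P{\left(k,K \right)} = \left(K + k\right) + 8 = 8 + K + k$)
$o = -101$ ($o = -53 - 48 = -101$)
$s{\left(Y \right)} = -101 + Y^{2} - 19 Y$ ($s{\left(Y \right)} = \left(Y^{2} + \left(8 - 13 - 14\right) Y\right) - 101 = \left(Y^{2} - 19 Y\right) - 101 = -101 + Y^{2} - 19 Y$)
$\sqrt{44471 + \frac{1}{s{\left(-96 \right)} - 41686}} = \sqrt{44471 + \frac{1}{\left(-101 + \left(-96\right)^{2} - -1824\right) - 41686}} = \sqrt{44471 + \frac{1}{\left(-101 + 9216 + 1824\right) - 41686}} = \sqrt{44471 + \frac{1}{10939 - 41686}} = \sqrt{44471 + \frac{1}{-30747}} = \sqrt{44471 - \frac{1}{30747}} = \sqrt{\frac{1367349836}{30747}} = \frac{2 \sqrt{10510476351873}}{30747}$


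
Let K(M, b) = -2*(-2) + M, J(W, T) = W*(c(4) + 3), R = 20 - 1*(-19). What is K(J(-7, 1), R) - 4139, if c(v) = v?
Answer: -4184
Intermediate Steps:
R = 39 (R = 20 + 19 = 39)
J(W, T) = 7*W (J(W, T) = W*(4 + 3) = W*7 = 7*W)
K(M, b) = 4 + M
K(J(-7, 1), R) - 4139 = (4 + 7*(-7)) - 4139 = (4 - 49) - 4139 = -45 - 4139 = -4184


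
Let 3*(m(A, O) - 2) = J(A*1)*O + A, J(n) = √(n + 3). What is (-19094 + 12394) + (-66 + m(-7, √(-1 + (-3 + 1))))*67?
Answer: -33433/3 - 134*√3/3 ≈ -11222.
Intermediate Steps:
J(n) = √(3 + n)
m(A, O) = 2 + A/3 + O*√(3 + A)/3 (m(A, O) = 2 + (√(3 + A*1)*O + A)/3 = 2 + (√(3 + A)*O + A)/3 = 2 + (O*√(3 + A) + A)/3 = 2 + (A + O*√(3 + A))/3 = 2 + (A/3 + O*√(3 + A)/3) = 2 + A/3 + O*√(3 + A)/3)
(-19094 + 12394) + (-66 + m(-7, √(-1 + (-3 + 1))))*67 = (-19094 + 12394) + (-66 + (2 + (⅓)*(-7) + √(-1 + (-3 + 1))*√(3 - 7)/3))*67 = -6700 + (-66 + (2 - 7/3 + √(-1 - 2)*√(-4)/3))*67 = -6700 + (-66 + (2 - 7/3 + √(-3)*(2*I)/3))*67 = -6700 + (-66 + (2 - 7/3 + (I*√3)*(2*I)/3))*67 = -6700 + (-66 + (2 - 7/3 - 2*√3/3))*67 = -6700 + (-66 + (-⅓ - 2*√3/3))*67 = -6700 + (-199/3 - 2*√3/3)*67 = -6700 + (-13333/3 - 134*√3/3) = -33433/3 - 134*√3/3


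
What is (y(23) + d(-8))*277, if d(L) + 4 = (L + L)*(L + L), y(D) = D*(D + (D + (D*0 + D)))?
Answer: 509403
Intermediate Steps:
y(D) = 3*D² (y(D) = D*(D + (D + (0 + D))) = D*(D + (D + D)) = D*(D + 2*D) = D*(3*D) = 3*D²)
d(L) = -4 + 4*L² (d(L) = -4 + (L + L)*(L + L) = -4 + (2*L)*(2*L) = -4 + 4*L²)
(y(23) + d(-8))*277 = (3*23² + (-4 + 4*(-8)²))*277 = (3*529 + (-4 + 4*64))*277 = (1587 + (-4 + 256))*277 = (1587 + 252)*277 = 1839*277 = 509403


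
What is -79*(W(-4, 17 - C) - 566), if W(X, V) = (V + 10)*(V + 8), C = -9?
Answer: -51982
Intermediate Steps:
W(X, V) = (8 + V)*(10 + V) (W(X, V) = (10 + V)*(8 + V) = (8 + V)*(10 + V))
-79*(W(-4, 17 - C) - 566) = -79*((80 + (17 - 1*(-9))² + 18*(17 - 1*(-9))) - 566) = -79*((80 + (17 + 9)² + 18*(17 + 9)) - 566) = -79*((80 + 26² + 18*26) - 566) = -79*((80 + 676 + 468) - 566) = -79*(1224 - 566) = -79*658 = -51982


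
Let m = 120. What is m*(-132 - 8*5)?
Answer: -20640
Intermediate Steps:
m*(-132 - 8*5) = 120*(-132 - 8*5) = 120*(-132 - 40) = 120*(-172) = -20640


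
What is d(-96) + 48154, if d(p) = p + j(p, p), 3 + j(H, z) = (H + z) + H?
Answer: 47767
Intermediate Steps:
j(H, z) = -3 + z + 2*H (j(H, z) = -3 + ((H + z) + H) = -3 + (z + 2*H) = -3 + z + 2*H)
d(p) = -3 + 4*p (d(p) = p + (-3 + p + 2*p) = p + (-3 + 3*p) = -3 + 4*p)
d(-96) + 48154 = (-3 + 4*(-96)) + 48154 = (-3 - 384) + 48154 = -387 + 48154 = 47767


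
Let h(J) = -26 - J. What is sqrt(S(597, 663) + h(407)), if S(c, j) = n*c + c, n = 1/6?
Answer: sqrt(1054)/2 ≈ 16.233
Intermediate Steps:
n = 1/6 ≈ 0.16667
S(c, j) = 7*c/6 (S(c, j) = c/6 + c = 7*c/6)
sqrt(S(597, 663) + h(407)) = sqrt((7/6)*597 + (-26 - 1*407)) = sqrt(1393/2 + (-26 - 407)) = sqrt(1393/2 - 433) = sqrt(527/2) = sqrt(1054)/2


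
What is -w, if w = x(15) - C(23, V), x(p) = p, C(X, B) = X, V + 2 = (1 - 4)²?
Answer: 8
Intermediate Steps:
V = 7 (V = -2 + (1 - 4)² = -2 + (-3)² = -2 + 9 = 7)
w = -8 (w = 15 - 1*23 = 15 - 23 = -8)
-w = -1*(-8) = 8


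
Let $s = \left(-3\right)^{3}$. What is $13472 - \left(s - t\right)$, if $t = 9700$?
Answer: $23199$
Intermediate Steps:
$s = -27$
$13472 - \left(s - t\right) = 13472 + \left(9700 - -27\right) = 13472 + \left(9700 + 27\right) = 13472 + 9727 = 23199$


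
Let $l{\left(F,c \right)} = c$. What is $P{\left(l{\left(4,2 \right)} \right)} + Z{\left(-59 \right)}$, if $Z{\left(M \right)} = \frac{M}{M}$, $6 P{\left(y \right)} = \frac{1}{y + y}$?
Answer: $\frac{25}{24} \approx 1.0417$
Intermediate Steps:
$P{\left(y \right)} = \frac{1}{12 y}$ ($P{\left(y \right)} = \frac{1}{6 \left(y + y\right)} = \frac{1}{6 \cdot 2 y} = \frac{\frac{1}{2} \frac{1}{y}}{6} = \frac{1}{12 y}$)
$Z{\left(M \right)} = 1$
$P{\left(l{\left(4,2 \right)} \right)} + Z{\left(-59 \right)} = \frac{1}{12 \cdot 2} + 1 = \frac{1}{12} \cdot \frac{1}{2} + 1 = \frac{1}{24} + 1 = \frac{25}{24}$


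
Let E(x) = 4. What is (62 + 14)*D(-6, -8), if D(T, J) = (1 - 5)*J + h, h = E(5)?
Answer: 2736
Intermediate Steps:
h = 4
D(T, J) = 4 - 4*J (D(T, J) = (1 - 5)*J + 4 = -4*J + 4 = 4 - 4*J)
(62 + 14)*D(-6, -8) = (62 + 14)*(4 - 4*(-8)) = 76*(4 + 32) = 76*36 = 2736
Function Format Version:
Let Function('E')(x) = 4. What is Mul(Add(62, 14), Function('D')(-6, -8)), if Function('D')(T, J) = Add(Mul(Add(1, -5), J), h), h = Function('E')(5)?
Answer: 2736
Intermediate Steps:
h = 4
Function('D')(T, J) = Add(4, Mul(-4, J)) (Function('D')(T, J) = Add(Mul(Add(1, -5), J), 4) = Add(Mul(-4, J), 4) = Add(4, Mul(-4, J)))
Mul(Add(62, 14), Function('D')(-6, -8)) = Mul(Add(62, 14), Add(4, Mul(-4, -8))) = Mul(76, Add(4, 32)) = Mul(76, 36) = 2736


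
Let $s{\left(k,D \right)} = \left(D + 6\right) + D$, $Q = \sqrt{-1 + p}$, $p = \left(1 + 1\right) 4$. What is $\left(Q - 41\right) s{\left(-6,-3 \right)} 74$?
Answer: $0$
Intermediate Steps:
$p = 8$ ($p = 2 \cdot 4 = 8$)
$Q = \sqrt{7}$ ($Q = \sqrt{-1 + 8} = \sqrt{7} \approx 2.6458$)
$s{\left(k,D \right)} = 6 + 2 D$ ($s{\left(k,D \right)} = \left(6 + D\right) + D = 6 + 2 D$)
$\left(Q - 41\right) s{\left(-6,-3 \right)} 74 = \left(\sqrt{7} - 41\right) \left(6 + 2 \left(-3\right)\right) 74 = \left(-41 + \sqrt{7}\right) \left(6 - 6\right) 74 = \left(-41 + \sqrt{7}\right) 0 \cdot 74 = 0 \cdot 74 = 0$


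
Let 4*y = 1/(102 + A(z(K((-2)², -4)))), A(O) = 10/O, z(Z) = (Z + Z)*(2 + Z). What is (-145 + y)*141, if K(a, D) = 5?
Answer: -58471713/2860 ≈ -20445.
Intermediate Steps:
z(Z) = 2*Z*(2 + Z) (z(Z) = (2*Z)*(2 + Z) = 2*Z*(2 + Z))
y = 7/2860 (y = 1/(4*(102 + 10/((2*5*(2 + 5))))) = 1/(4*(102 + 10/((2*5*7)))) = 1/(4*(102 + 10/70)) = 1/(4*(102 + 10*(1/70))) = 1/(4*(102 + ⅐)) = 1/(4*(715/7)) = (¼)*(7/715) = 7/2860 ≈ 0.0024476)
(-145 + y)*141 = (-145 + 7/2860)*141 = -414693/2860*141 = -58471713/2860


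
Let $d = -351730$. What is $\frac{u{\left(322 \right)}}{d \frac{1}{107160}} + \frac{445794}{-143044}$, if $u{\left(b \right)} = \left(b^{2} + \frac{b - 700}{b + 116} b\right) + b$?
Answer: $- \frac{5804094896267517}{183641961338} \approx -31606.0$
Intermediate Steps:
$u{\left(b \right)} = b + b^{2} + \frac{b \left(-700 + b\right)}{116 + b}$ ($u{\left(b \right)} = \left(b^{2} + \frac{-700 + b}{116 + b} b\right) + b = \left(b^{2} + \frac{b \left(-700 + b\right)}{116 + b}\right) + b = b + b^{2} + \frac{b \left(-700 + b\right)}{116 + b}$)
$\frac{u{\left(322 \right)}}{d \frac{1}{107160}} + \frac{445794}{-143044} = \frac{322 \frac{1}{116 + 322} \left(-584 + 322^{2} + 118 \cdot 322\right)}{\left(-351730\right) \frac{1}{107160}} + \frac{445794}{-143044} = \frac{322 \cdot \frac{1}{438} \left(-584 + 103684 + 37996\right)}{\left(-351730\right) \frac{1}{107160}} + 445794 \left(- \frac{1}{143044}\right) = \frac{322 \cdot \frac{1}{438} \cdot 141096}{- \frac{35173}{10716}} - \frac{222897}{71522} = \frac{7572152}{73} \left(- \frac{10716}{35173}\right) - \frac{222897}{71522} = - \frac{81143180832}{2567629} - \frac{222897}{71522} = - \frac{5804094896267517}{183641961338}$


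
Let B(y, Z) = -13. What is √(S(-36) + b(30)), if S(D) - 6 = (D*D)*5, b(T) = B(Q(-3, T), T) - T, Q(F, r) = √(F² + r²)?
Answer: √6443 ≈ 80.268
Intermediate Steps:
b(T) = -13 - T
S(D) = 6 + 5*D² (S(D) = 6 + (D*D)*5 = 6 + D²*5 = 6 + 5*D²)
√(S(-36) + b(30)) = √((6 + 5*(-36)²) + (-13 - 1*30)) = √((6 + 5*1296) + (-13 - 30)) = √((6 + 6480) - 43) = √(6486 - 43) = √6443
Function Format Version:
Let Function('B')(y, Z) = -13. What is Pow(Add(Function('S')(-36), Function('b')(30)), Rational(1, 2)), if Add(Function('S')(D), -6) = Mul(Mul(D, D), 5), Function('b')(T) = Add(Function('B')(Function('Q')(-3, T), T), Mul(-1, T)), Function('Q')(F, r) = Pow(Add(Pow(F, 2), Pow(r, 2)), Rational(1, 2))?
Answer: Pow(6443, Rational(1, 2)) ≈ 80.268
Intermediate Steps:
Function('b')(T) = Add(-13, Mul(-1, T))
Function('S')(D) = Add(6, Mul(5, Pow(D, 2))) (Function('S')(D) = Add(6, Mul(Mul(D, D), 5)) = Add(6, Mul(Pow(D, 2), 5)) = Add(6, Mul(5, Pow(D, 2))))
Pow(Add(Function('S')(-36), Function('b')(30)), Rational(1, 2)) = Pow(Add(Add(6, Mul(5, Pow(-36, 2))), Add(-13, Mul(-1, 30))), Rational(1, 2)) = Pow(Add(Add(6, Mul(5, 1296)), Add(-13, -30)), Rational(1, 2)) = Pow(Add(Add(6, 6480), -43), Rational(1, 2)) = Pow(Add(6486, -43), Rational(1, 2)) = Pow(6443, Rational(1, 2))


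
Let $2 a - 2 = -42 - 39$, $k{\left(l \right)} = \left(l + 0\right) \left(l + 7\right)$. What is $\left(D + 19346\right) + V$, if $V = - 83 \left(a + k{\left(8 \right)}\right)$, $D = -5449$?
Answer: $\frac{14431}{2} \approx 7215.5$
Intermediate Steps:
$k{\left(l \right)} = l \left(7 + l\right)$
$a = - \frac{79}{2}$ ($a = 1 + \frac{-42 - 39}{2} = 1 + \frac{1}{2} \left(-81\right) = 1 - \frac{81}{2} = - \frac{79}{2} \approx -39.5$)
$V = - \frac{13363}{2}$ ($V = - 83 \left(- \frac{79}{2} + 8 \left(7 + 8\right)\right) = - 83 \left(- \frac{79}{2} + 8 \cdot 15\right) = - 83 \left(- \frac{79}{2} + 120\right) = \left(-83\right) \frac{161}{2} = - \frac{13363}{2} \approx -6681.5$)
$\left(D + 19346\right) + V = \left(-5449 + 19346\right) - \frac{13363}{2} = 13897 - \frac{13363}{2} = \frac{14431}{2}$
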